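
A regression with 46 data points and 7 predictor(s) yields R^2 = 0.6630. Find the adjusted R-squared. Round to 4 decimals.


Using the formula:
(1 - 0.6630) = 0.3370.
Multiply by 45/38: 0.3370 * 45 = 15.1650, then 15.1650 / 38 = 0.3991.
Adj R^2 = 1 - 0.3991 = 0.6009.

0.6009


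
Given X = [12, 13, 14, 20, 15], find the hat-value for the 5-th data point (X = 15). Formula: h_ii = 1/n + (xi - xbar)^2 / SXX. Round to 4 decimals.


Mean of X: xbar = 14.8000.
SXX = 38.8000.
For X = 15: h = 1/5 + (15 - 14.8000)^2/38.8000 = 0.2010.

0.2010


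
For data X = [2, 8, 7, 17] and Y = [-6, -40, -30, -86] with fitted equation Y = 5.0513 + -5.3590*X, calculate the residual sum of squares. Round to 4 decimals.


Compute predicted values, then residuals = yi - yhat_i.
Residuals: [-0.3333, -2.1793, 2.4617, 0.0517].
SSres = sum(residual^2) = 10.9231.

10.9231


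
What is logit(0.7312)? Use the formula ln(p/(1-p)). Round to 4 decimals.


The odds are p/(1-p) = 0.7312 / 0.2688 = 2.7202.
logit(p) = ln(2.7202) = 1.0007.

1.0007


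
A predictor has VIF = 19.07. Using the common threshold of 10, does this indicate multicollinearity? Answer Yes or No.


The threshold is 10.
VIF = 19.07 is >= 10.
Multicollinearity indication: Yes.

Yes


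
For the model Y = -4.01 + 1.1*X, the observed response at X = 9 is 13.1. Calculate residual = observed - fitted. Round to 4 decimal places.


Predicted = -4.01 + 1.1 * 9 = 5.8900.
Residual = 13.1 - 5.8900 = 7.2100.

7.2100


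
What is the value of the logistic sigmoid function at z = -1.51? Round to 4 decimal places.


exp(1.5100) = 4.5267.
1 + exp(-z) = 5.5267.
sigmoid = 1/5.5267 = 0.1809.

0.1809


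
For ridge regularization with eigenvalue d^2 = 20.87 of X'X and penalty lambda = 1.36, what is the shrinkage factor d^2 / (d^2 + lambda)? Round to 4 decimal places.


Denominator = d^2 + lambda = 20.87 + 1.36 = 22.2300.
Shrinkage = 20.87 / 22.2300 = 0.9388.

0.9388


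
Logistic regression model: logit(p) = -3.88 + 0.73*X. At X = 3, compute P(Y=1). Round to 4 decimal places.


Compute z = -3.88 + (0.73)(3) = -1.6900.
exp(-z) = 5.4195.
P = 1/(1 + 5.4195) = 0.1558.

0.1558


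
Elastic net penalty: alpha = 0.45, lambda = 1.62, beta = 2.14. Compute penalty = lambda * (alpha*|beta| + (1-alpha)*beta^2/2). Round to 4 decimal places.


Compute:
L1 = 0.45 * 2.14 = 0.9630.
L2 = 0.55 * 2.14^2 / 2 = 1.2594.
Penalty = 1.62 * (0.9630 + 1.2594) = 3.6003.

3.6003


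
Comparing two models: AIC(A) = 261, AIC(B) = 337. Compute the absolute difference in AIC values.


Absolute difference = |261 - 337| = 76.
The model with lower AIC (A) is preferred.

76


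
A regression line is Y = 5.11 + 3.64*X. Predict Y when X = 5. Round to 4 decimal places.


Predicted value:
Y = 5.11 + (3.64)(5) = 5.11 + 18.2000 = 23.3100.

23.3100


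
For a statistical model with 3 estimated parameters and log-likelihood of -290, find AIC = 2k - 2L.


AIC = 2k - 2*loglik = 2(3) - 2(-290).
= 6 + 580 = 586.

586


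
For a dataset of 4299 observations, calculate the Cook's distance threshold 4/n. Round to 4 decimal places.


The threshold is 4/n.
4/4299 = 0.0009.

0.0009


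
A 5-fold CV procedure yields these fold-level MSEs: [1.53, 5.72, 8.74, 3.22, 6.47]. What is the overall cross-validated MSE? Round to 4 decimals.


Sum of fold MSEs = 25.6800.
Average = 25.6800 / 5 = 5.1360.

5.1360


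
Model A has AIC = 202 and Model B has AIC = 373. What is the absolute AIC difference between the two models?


|AIC_A - AIC_B| = |202 - 373| = 171.
Model A is preferred (lower AIC).

171


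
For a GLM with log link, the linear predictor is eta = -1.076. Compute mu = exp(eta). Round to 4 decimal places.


The inverse log link gives:
mu = exp(-1.076) = 0.3410.

0.3410


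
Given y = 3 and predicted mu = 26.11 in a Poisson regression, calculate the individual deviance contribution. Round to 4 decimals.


First: ln(3/26.11) = -2.163706.
Then: 3 * -2.163706 = -6.491118.
y - mu = 3 - 26.11 = -23.11.
D = 2(-6.491118 - -23.11) = 33.237764, which rounds to 33.2378.

33.2378


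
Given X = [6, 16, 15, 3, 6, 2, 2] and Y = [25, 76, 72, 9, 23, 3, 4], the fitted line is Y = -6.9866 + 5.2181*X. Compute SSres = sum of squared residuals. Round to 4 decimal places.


Predicted values from Y = -6.9866 + 5.2181*X.
Residuals: [0.6780, -0.5030, 0.7151, 0.3323, -1.3220, -0.4496, 0.5504].
SSres = 3.5872.

3.5872


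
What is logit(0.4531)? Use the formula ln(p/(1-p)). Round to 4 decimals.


The odds are p/(1-p) = 0.4531 / 0.5469 = 0.8285.
logit(p) = ln(0.8285) = -0.1882.

-0.1882


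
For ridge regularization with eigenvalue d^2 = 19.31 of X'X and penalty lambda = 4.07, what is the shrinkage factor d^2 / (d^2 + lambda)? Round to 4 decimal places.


Compute the denominator: 19.31 + 4.07 = 23.3800.
Shrinkage factor = 19.31 / 23.3800 = 0.8259.

0.8259


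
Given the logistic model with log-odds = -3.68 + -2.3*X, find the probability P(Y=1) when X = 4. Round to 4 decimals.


Linear predictor: z = -3.68 + -2.3 * 4 = -12.8800.
P = 1/(1 + exp(12.8800)) = 1/(1 + 392385.4789) = 0.0000.

0.0000


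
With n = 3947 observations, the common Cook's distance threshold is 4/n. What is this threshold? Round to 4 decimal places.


Cook's distance cutoff = 4/n = 4/3947.
= 0.0010.

0.0010


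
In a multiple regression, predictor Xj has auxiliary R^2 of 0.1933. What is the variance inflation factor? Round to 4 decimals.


Denominator: 1 - 0.1933 = 0.8067.
VIF = 1 / 0.8067 = 1.2396.

1.2396


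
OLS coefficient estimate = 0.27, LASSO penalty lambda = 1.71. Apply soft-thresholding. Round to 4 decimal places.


|beta_OLS| = 0.27.
lambda = 1.71.
Since |beta| <= lambda, the coefficient is set to 0.
Result = 0.0000.

0.0000


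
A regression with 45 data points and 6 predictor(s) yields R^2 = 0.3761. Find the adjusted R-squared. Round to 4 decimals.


Adjusted R^2 = 1 - (1 - R^2) * (n-1)/(n-p-1).
(1 - R^2) = 0.6239.
(n-1)/(n-p-1) = 44/38.
(1 - R^2) * (n-1) = 0.6239 * 44 = 27.4516.
Divide by (n-p-1): 27.4516 / 38 = 0.7224.
Adj R^2 = 1 - 0.7224 = 0.2776.

0.2776


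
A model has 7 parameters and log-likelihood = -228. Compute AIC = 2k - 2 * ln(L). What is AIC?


AIC = 2*7 - 2*(-228).
= 14 + 456 = 470.

470


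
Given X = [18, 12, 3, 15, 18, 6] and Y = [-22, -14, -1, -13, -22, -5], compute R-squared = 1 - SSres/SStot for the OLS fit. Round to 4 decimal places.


After computing the OLS fit (b0=3.1667, b1=-1.3333):
SSres = 18.8333, SStot = 370.8333.
R^2 = 1 - 18.8333/370.8333 = 0.9492.

0.9492


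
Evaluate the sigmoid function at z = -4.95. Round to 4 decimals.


First, exp(4.9500) = 141.1750.
Then sigma(z) = 1/(1 + 141.1750) = 0.0070.

0.0070


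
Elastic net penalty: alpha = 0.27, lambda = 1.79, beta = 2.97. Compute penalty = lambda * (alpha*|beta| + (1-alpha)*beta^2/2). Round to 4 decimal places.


alpha * |beta| = 0.27 * 2.97 = 0.8019.
(1-alpha) * beta^2/2 = 0.73 * 8.8209/2 = 3.2196.
Total = 1.79 * (0.8019 + 3.2196) = 7.1985.

7.1985


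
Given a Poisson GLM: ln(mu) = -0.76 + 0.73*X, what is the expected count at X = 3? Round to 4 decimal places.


eta = -0.76 + 0.73 * 3 = 1.4300.
mu = exp(1.4300) = 4.1787.

4.1787


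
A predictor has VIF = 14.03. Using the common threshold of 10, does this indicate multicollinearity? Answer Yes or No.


The threshold is 10.
VIF = 14.03 is >= 10.
Multicollinearity indication: Yes.

Yes


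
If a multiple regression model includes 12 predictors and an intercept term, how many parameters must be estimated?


Each predictor gets one coefficient, plus one intercept.
Total parameters = 12 + 1 = 13.

13


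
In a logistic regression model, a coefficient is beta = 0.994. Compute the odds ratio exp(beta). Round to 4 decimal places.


The odds ratio is computed as:
OR = e^(0.994) = 2.7020.

2.7020


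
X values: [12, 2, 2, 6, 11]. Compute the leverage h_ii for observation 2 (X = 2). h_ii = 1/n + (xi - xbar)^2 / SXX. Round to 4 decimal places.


Compute xbar = 6.6000 with n = 5 observations.
SXX = 91.2000.
Leverage = 1/5 + (2 - 6.6000)^2/91.2000 = 0.4320.

0.4320


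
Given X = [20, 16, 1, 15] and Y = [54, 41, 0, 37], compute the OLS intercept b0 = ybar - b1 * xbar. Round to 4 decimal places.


The slope is b1 = 2.7913.
Sample means are xbar = 13.0000 and ybar = 33.0000.
Intercept: b0 = 33.0000 - (2.7913)(13.0000) = -3.2864.

-3.2864


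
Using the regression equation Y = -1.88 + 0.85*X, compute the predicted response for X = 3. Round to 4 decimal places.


Substitute X = 3 into the equation:
Y = -1.88 + 0.85 * 3 = -1.88 + 2.5500 = 0.6700.

0.6700


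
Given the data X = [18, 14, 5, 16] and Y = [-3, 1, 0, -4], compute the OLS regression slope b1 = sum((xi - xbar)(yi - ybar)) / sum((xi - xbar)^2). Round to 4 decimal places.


Calculate xbar = 13.2500, ybar = -1.5000.
S_xx = 98.7500, S_xy = -24.5000.
Using b1 = S_xy / S_xx = -24.5000 / 98.7500, we get b1 = -0.2481.

-0.2481


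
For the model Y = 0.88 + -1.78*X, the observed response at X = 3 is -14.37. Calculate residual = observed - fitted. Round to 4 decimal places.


Predicted = 0.88 + -1.78 * 3 = -4.4600.
Residual = -14.37 - -4.4600 = -9.9100.

-9.9100


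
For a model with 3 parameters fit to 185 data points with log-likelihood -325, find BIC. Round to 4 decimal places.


k * ln(n) = 3 * ln(185) = 3 * 5.220356 = 15.661068.
-2 * loglik = -2 * (-325) = 650.
BIC = 15.661068 + 650 = 665.661068, which rounds to 665.6611.

665.6611


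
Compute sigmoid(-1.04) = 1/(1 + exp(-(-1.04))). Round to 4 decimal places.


Compute exp(1.0400) = 2.8292.
Sigmoid = 1 / (1 + 2.8292) = 1 / 3.8292 = 0.2611.

0.2611


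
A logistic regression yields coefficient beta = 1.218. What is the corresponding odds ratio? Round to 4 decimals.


Odds ratio = exp(beta) = exp(1.218).
= 3.3804.

3.3804


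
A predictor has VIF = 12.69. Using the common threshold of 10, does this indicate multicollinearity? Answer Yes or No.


Check: VIF = 12.69 vs threshold = 10.
Since 12.69 >= 10, the answer is Yes.

Yes


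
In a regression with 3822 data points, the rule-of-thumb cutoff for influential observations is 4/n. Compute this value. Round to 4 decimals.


The threshold is 4/n.
4/3822 = 0.0010.

0.0010


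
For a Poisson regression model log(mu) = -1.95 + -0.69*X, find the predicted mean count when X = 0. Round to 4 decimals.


Compute eta = -1.95 + -0.69 * 0 = -1.9500.
Apply inverse link: mu = e^-1.9500 = 0.1423.

0.1423


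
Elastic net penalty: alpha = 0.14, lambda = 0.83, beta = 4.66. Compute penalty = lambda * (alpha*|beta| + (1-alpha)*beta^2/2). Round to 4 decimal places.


Compute:
L1 = 0.14 * 4.66 = 0.6524.
L2 = 0.86 * 4.66^2 / 2 = 9.3377.
Penalty = 0.83 * (0.6524 + 9.3377) = 8.2918.

8.2918


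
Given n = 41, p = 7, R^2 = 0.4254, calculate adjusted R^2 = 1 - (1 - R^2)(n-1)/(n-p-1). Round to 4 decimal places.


Using the formula:
(1 - 0.4254) = 0.5746.
Multiply by 40/33: 0.5746 * 40 = 22.9840, then 22.9840 / 33 = 0.6965.
Adj R^2 = 1 - 0.6965 = 0.3035.

0.3035


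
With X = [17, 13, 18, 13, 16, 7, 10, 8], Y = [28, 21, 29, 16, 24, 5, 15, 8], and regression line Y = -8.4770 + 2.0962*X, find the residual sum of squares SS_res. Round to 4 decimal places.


For each point, residual = actual - predicted.
Residuals: [0.8416, 2.2264, -0.2546, -2.7736, -1.0622, -1.1964, 2.5150, -0.2926].
Sum of squared residuals = 22.3933.

22.3933


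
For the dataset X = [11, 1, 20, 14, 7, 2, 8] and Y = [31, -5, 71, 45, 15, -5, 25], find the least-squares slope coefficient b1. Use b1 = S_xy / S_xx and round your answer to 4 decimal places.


First compute the means: xbar = 9.0000, ybar = 25.2857.
Then S_xx = sum((xi - xbar)^2) = 268.0000.
S_xy = sum((xi - xbar)(yi - ybar)) = 1088.0000.
b1 = S_xy / S_xx = 1088.0000 / 268.0000 = 4.0597.

4.0597


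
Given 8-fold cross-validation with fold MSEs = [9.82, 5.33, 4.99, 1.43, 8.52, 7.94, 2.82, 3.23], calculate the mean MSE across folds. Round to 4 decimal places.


Total MSE across folds = 44.0800.
CV-MSE = 44.0800/8 = 5.5100.

5.5100


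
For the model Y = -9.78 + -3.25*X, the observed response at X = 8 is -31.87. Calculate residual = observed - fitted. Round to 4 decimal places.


Compute yhat = -9.78 + (-3.25)(8) = -35.7800.
Residual = actual - predicted = -31.87 - -35.7800 = 3.9100.

3.9100


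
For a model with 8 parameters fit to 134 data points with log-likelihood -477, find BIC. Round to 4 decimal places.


k * ln(n) = 8 * ln(134) = 8 * 4.897840 = 39.182720.
-2 * loglik = -2 * (-477) = 954.
BIC = 39.182720 + 954 = 993.182720, which rounds to 993.1827.

993.1827


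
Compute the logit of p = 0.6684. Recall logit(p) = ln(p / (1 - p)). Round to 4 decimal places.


1 - p = 0.3316.
p/(1-p) = 2.0157.
logit = ln(2.0157) = 0.7010.

0.7010


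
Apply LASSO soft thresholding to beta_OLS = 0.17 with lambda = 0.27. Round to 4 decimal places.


|beta_OLS| = 0.17.
lambda = 0.27.
Since |beta| <= lambda, the coefficient is set to 0.
Result = 0.0000.

0.0000


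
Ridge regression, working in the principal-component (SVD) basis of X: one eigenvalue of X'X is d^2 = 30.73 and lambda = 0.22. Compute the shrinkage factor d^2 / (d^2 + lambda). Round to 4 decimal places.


Compute the denominator: 30.73 + 0.22 = 30.9500.
Shrinkage factor = 30.73 / 30.9500 = 0.9929.

0.9929


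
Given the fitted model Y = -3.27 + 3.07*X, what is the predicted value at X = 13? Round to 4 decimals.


Predicted value:
Y = -3.27 + (3.07)(13) = -3.27 + 39.9100 = 36.6400.

36.6400


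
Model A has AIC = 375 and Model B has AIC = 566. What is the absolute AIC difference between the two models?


|AIC_A - AIC_B| = |375 - 566| = 191.
Model A is preferred (lower AIC).

191


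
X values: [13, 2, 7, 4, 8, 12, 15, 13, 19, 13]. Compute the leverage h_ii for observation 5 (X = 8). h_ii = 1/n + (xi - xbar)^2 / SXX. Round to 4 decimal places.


Mean of X: xbar = 10.6000.
SXX = 246.4000.
For X = 8: h = 1/10 + (8 - 10.6000)^2/246.4000 = 0.1274.

0.1274


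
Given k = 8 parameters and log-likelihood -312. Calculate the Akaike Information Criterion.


AIC = 2*8 - 2*(-312).
= 16 + 624 = 640.

640


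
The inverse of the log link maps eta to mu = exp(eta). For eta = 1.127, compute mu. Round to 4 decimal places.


The inverse log link gives:
mu = exp(1.127) = 3.0864.

3.0864


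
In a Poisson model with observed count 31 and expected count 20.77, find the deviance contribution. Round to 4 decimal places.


First: ln(31/20.77) = 0.400478.
Then: 31 * 0.400478 = 12.414818.
y - mu = 31 - 20.77 = 10.23.
D = 2(12.414818 - 10.23) = 4.369636, which rounds to 4.3696.

4.3696


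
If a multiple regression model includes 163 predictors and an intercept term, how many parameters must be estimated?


Total coefficients = number of predictors + 1 (for the intercept).
= 163 + 1 = 164.

164


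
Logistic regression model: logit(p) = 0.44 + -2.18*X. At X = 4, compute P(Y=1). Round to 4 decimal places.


Compute z = 0.44 + (-2.18)(4) = -8.2800.
exp(-z) = 3944.1944.
P = 1/(1 + 3944.1944) = 0.0003.

0.0003


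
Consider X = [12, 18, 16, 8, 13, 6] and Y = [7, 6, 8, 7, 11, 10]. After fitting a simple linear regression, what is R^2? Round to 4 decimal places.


Fit the OLS line: b0 = 10.1590, b1 = -0.1638.
SSres = 16.0223.
SStot = 18.8333.
R^2 = 1 - 16.0223/18.8333 = 0.1493.

0.1493


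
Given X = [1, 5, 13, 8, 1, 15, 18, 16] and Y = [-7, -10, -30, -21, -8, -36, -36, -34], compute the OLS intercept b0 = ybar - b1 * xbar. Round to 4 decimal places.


The slope is b1 = -1.8626.
Sample means are xbar = 9.6250 and ybar = -22.7500.
Intercept: b0 = -22.7500 - (-1.8626)(9.6250) = -4.8225.

-4.8225


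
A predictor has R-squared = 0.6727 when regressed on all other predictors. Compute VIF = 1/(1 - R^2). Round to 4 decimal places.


Using VIF = 1/(1 - R^2_j):
1 - 0.6727 = 0.3273.
VIF = 3.0553.

3.0553


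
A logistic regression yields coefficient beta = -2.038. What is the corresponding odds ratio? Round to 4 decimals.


exp(-2.038) = 0.1303.
So the odds ratio is 0.1303.

0.1303


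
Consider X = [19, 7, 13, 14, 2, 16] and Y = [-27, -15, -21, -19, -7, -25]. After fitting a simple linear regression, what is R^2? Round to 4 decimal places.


After computing the OLS fit (b0=-5.5167, b1=-1.1394):
SSres = 11.0453, SStot = 264.0000.
R^2 = 1 - 11.0453/264.0000 = 0.9582.

0.9582


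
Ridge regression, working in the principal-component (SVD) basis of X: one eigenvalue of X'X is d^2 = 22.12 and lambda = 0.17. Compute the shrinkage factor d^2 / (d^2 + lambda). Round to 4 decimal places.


d^2 + lambda = 22.12 + 0.17 = 22.2900.
Shrinkage factor = 22.12/22.2900 = 0.9924.

0.9924


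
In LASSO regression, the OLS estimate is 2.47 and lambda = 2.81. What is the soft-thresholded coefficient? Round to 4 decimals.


Absolute value: |2.47| = 2.47.
Compare to lambda = 2.81.
Since |beta| <= lambda, the coefficient is set to 0.

0.0000


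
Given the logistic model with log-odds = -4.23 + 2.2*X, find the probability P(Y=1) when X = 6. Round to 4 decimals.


z = -4.23 + 2.2 * 6 = 8.9700.
Sigmoid: P = 1 / (1 + exp(-8.9700)) = 0.9999.

0.9999


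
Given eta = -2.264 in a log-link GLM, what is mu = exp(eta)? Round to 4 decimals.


The inverse log link gives:
mu = exp(-2.264) = 0.1039.

0.1039


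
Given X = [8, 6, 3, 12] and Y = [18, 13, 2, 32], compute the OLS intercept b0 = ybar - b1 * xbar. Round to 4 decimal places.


Compute b1 = 3.2924 from the OLS formula.
With xbar = 7.2500 and ybar = 16.2500, the intercept is:
b0 = 16.2500 - 3.2924 * 7.2500 = -7.6199.

-7.6199


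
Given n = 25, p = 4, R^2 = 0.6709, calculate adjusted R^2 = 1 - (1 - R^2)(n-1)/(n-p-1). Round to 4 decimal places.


Using the formula:
(1 - 0.6709) = 0.3291.
Multiply by 24/20: 0.3291 * 24 = 7.8984, then 7.8984 / 20 = 0.3949.
Adj R^2 = 1 - 0.3949 = 0.6051.

0.6051


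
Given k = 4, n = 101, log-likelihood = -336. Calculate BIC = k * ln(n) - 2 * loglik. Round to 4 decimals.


k * ln(n) = 4 * ln(101) = 4 * 4.615121 = 18.460484.
-2 * loglik = -2 * (-336) = 672.
BIC = 18.460484 + 672 = 690.460484, which rounds to 690.4605.

690.4605


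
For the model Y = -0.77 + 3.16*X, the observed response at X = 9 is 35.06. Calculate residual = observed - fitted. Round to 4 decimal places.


Predicted = -0.77 + 3.16 * 9 = 27.6700.
Residual = 35.06 - 27.6700 = 7.3900.

7.3900


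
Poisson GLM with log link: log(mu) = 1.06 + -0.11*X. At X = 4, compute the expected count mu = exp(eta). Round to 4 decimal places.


Compute eta = 1.06 + -0.11 * 4 = 0.6200.
Apply inverse link: mu = e^0.6200 = 1.8589.

1.8589


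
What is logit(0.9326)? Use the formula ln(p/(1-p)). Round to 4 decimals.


1 - p = 0.0674.
p/(1-p) = 13.8368.
logit = ln(13.8368) = 2.6273.

2.6273


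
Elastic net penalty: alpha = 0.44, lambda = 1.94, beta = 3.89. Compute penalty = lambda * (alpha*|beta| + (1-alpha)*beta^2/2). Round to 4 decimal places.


L1 component = 0.44 * |3.89| = 1.7116.
L2 component = 0.56 * 3.89^2 / 2 = 4.2370.
Penalty = 1.94 * (1.7116 + 4.2370) = 1.94 * 5.9486 = 11.5403.

11.5403


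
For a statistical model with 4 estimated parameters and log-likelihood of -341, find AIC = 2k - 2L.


AIC = 2*4 - 2*(-341).
= 8 + 682 = 690.

690


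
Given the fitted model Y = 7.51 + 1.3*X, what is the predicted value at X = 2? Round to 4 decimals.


Plug X = 2 into Y = 7.51 + 1.3*X:
Y = 7.51 + 2.6000 = 10.1100.

10.1100


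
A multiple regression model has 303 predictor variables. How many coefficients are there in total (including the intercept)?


Including the intercept, the model has 303 predictor coefficients + 1 intercept.
Total = 304.

304


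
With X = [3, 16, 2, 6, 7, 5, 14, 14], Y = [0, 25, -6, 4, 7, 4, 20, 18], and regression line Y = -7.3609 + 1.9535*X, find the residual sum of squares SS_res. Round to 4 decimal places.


Compute predicted values, then residuals = yi - yhat_i.
Residuals: [1.5004, 1.1049, -2.5461, -0.3601, 0.6864, 1.5934, 0.0119, -1.9881].
SSres = sum(residual^2) = 17.0471.

17.0471


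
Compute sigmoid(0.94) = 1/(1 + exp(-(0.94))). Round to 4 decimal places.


Compute exp(-0.9400) = 0.3906.
Sigmoid = 1 / (1 + 0.3906) = 1 / 1.3906 = 0.7191.

0.7191


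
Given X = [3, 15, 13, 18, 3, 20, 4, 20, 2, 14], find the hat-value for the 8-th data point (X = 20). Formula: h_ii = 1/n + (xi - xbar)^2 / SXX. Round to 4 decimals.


n = 10, xbar = 11.2000.
SXX = sum((xi - xbar)^2) = 497.6000.
h = 1/10 + (20 - 11.2000)^2 / 497.6000 = 0.2556.

0.2556


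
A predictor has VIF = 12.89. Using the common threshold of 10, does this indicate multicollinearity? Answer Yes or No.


The threshold is 10.
VIF = 12.89 is >= 10.
Multicollinearity indication: Yes.

Yes


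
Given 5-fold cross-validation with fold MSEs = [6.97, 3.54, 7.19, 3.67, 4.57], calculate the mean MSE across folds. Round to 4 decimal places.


Total MSE across folds = 25.9400.
CV-MSE = 25.9400/5 = 5.1880.

5.1880


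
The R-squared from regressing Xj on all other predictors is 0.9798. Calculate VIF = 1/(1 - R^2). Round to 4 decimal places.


VIF = 1 / (1 - 0.9798).
= 1 / 0.0202 = 49.5050.

49.5050


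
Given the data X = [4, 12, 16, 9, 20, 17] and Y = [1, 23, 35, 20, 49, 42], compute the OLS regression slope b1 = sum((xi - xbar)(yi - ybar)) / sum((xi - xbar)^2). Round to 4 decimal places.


The sample means are xbar = 13.0000 and ybar = 28.3333.
Compute S_xx = 172.0000 and S_xy = 504.0000.
Slope b1 = S_xy / S_xx = 504.0000 / 172.0000 = 2.9302.

2.9302


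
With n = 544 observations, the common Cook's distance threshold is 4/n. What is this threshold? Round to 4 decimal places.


Cook's distance cutoff = 4/n = 4/544.
= 0.0074.

0.0074


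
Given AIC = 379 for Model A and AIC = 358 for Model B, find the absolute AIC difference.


Compute |379 - 358| = 21.
Model B has the smaller AIC.

21


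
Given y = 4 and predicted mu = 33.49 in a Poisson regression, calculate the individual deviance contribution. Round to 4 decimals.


y/mu = 4/33.49 = 0.119439 (approx.), and ln(4/33.49) = -2.124953.
y * ln(y/mu) = 4 * -2.124953 = -8.499812.
y - mu = -29.49.
D = 2 * (-8.499812 - -29.49) = 41.980376, which rounds to 41.9804.

41.9804


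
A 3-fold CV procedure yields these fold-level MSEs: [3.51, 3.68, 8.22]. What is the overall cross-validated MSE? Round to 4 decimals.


Total MSE across folds = 15.4100.
CV-MSE = 15.4100/3 = 5.1367.

5.1367


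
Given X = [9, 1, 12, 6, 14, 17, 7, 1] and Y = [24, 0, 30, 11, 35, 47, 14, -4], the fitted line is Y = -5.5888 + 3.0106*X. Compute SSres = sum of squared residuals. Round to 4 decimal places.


For each point, residual = actual - predicted.
Residuals: [2.4934, 2.5782, -0.5384, -1.4748, -1.5596, 1.4086, -1.4854, -1.4218].
Sum of squared residuals = 23.9735.

23.9735


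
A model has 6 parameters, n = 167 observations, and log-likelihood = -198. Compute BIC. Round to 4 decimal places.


ln(167) = 5.117994.
k * ln(n) = 6 * 5.117994 = 30.707964.
-2L = 396.
BIC = 30.707964 + 396 = 426.707964, which rounds to 426.7080.

426.7080


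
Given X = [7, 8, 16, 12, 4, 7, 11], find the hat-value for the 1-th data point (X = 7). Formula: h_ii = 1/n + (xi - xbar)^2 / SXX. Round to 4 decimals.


n = 7, xbar = 9.2857.
SXX = sum((xi - xbar)^2) = 95.4286.
h = 1/7 + (7 - 9.2857)^2 / 95.4286 = 0.1976.

0.1976


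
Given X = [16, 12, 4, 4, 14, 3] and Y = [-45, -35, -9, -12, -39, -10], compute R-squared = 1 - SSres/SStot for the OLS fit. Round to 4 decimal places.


Fit the OLS line: b0 = -0.1481, b1 = -2.8134.
SSres = 9.6229.
SStot = 1346.0000.
R^2 = 1 - 9.6229/1346.0000 = 0.9929.

0.9929


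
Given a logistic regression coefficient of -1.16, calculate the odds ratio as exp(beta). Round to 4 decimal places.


The odds ratio is computed as:
OR = e^(-1.16) = 0.3135.

0.3135


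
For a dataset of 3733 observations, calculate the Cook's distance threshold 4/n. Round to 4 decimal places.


Using the rule of thumb:
Threshold = 4 / 3733 = 0.0011.

0.0011


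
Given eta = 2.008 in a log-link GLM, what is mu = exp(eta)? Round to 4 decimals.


mu = exp(eta) = exp(2.008).
= 7.4484.

7.4484


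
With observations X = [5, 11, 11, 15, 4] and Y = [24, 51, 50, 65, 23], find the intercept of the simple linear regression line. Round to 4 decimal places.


First find the slope: b1 = 3.9906.
Means: xbar = 9.2000, ybar = 42.6000.
b0 = ybar - b1 * xbar = 42.6000 - 3.9906 * 9.2000 = 5.8868.

5.8868


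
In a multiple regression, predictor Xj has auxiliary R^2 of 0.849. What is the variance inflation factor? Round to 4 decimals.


Denominator: 1 - 0.849 = 0.151.
VIF = 1 / 0.151 = 6.6225.

6.6225


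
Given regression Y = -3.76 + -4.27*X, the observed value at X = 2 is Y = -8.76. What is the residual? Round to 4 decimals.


Predicted = -3.76 + -4.27 * 2 = -12.3000.
Residual = -8.76 - -12.3000 = 3.5400.

3.5400


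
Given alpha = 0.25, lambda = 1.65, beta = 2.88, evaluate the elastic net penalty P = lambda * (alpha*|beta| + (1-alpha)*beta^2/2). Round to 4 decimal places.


L1 component = 0.25 * |2.88| = 0.7200.
L2 component = 0.75 * 2.88^2 / 2 = 3.1104.
Penalty = 1.65 * (0.7200 + 3.1104) = 1.65 * 3.8304 = 6.3202.

6.3202


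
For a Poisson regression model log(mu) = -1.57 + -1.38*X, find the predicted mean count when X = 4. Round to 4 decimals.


Compute eta = -1.57 + -1.38 * 4 = -7.0900.
Apply inverse link: mu = e^-7.0900 = 0.0008.

0.0008


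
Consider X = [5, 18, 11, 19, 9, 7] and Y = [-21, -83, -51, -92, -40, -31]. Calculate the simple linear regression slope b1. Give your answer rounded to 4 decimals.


Calculate xbar = 11.5000, ybar = -53.0000.
S_xx = 167.5000, S_xy = -828.0000.
Using b1 = S_xy / S_xx = -828.0000 / 167.5000, we get b1 = -4.9433.

-4.9433


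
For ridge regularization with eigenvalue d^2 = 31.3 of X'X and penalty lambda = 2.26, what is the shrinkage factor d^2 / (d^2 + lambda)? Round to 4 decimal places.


d^2 + lambda = 31.3 + 2.26 = 33.5600.
Shrinkage factor = 31.3/33.5600 = 0.9327.

0.9327


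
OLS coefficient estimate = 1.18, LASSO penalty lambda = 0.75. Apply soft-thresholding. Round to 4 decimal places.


Absolute value: |1.18| = 1.18.
Compare to lambda = 0.75.
Since |beta| > lambda, coefficient = sign(beta)*(|beta| - lambda) = 0.4300.

0.4300


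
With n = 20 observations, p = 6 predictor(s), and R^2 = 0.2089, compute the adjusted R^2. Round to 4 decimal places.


Plug in: Adj R^2 = 1 - (1 - 0.2089) * 19/13.
= 1 - 0.7911 * 19/13
= 1 - 15.0309 / 13
= 1 - 1.1562 = -0.1562.

-0.1562


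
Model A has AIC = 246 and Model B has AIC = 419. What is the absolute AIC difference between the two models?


Absolute difference = |246 - 419| = 173.
The model with lower AIC (A) is preferred.

173


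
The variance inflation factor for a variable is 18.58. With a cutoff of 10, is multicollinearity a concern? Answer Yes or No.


Check: VIF = 18.58 vs threshold = 10.
Since 18.58 >= 10, the answer is Yes.

Yes


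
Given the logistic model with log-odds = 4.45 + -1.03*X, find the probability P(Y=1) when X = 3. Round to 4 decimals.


z = 4.45 + -1.03 * 3 = 1.3600.
Sigmoid: P = 1 / (1 + exp(-1.3600)) = 0.7958.

0.7958


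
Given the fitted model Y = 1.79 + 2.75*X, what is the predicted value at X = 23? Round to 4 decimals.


Predicted value:
Y = 1.79 + (2.75)(23) = 1.79 + 63.2500 = 65.0400.

65.0400


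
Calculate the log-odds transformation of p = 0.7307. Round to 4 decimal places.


Compute the odds: 0.7307/0.2693 = 2.7133.
Take the natural log: ln(2.7133) = 0.9982.

0.9982


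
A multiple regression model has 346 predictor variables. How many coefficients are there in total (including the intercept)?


Each predictor gets one coefficient, plus one intercept.
Total parameters = 346 + 1 = 347.

347


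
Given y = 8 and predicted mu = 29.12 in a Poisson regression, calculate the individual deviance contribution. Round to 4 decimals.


Compute y*ln(y/mu) = 8*ln(8/29.12) = 8*-1.291984 = -10.335872.
y - mu = -21.12.
D = 2*(-10.335872 - (-21.12)) = 21.568256, which rounds to 21.5683.

21.5683


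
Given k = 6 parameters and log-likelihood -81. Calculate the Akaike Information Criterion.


Compute:
2k = 2*6 = 12.
-2*loglik = -2*(-81) = 162.
AIC = 12 + 162 = 174.

174


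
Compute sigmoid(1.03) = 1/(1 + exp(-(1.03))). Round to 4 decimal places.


exp(-1.0300) = 0.3570.
1 + exp(-z) = 1.3570.
sigmoid = 1/1.3570 = 0.7369.

0.7369


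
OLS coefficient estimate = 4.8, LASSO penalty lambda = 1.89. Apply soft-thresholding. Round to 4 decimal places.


|beta_OLS| = 4.8.
lambda = 1.89.
Since |beta| > lambda, coefficient = sign(beta)*(|beta| - lambda) = 2.9100.
Result = 2.9100.

2.9100


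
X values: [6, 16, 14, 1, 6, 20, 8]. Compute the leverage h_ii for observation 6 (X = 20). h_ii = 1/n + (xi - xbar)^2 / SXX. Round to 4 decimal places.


Compute xbar = 10.1429 with n = 7 observations.
SXX = 268.8571.
Leverage = 1/7 + (20 - 10.1429)^2/268.8571 = 0.5043.

0.5043


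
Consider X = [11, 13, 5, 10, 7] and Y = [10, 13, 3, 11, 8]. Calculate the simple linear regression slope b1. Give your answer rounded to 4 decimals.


Calculate xbar = 9.2000, ybar = 9.0000.
S_xx = 40.8000, S_xy = 46.0000.
Using b1 = S_xy / S_xx = 46.0000 / 40.8000, we get b1 = 1.1275.

1.1275


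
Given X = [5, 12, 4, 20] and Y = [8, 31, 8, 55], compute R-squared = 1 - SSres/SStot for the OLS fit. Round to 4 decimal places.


After computing the OLS fit (b0=-5.5144, b1=3.0258):
SSres = 4.6404, SStot = 1513.0000.
R^2 = 1 - 4.6404/1513.0000 = 0.9969.

0.9969


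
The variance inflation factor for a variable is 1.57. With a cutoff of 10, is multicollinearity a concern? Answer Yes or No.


Compare VIF = 1.57 to the threshold of 10.
1.57 < 10, so the answer is No.

No


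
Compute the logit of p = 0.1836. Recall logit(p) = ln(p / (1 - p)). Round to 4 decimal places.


1 - p = 0.8164.
p/(1-p) = 0.2249.
logit = ln(0.2249) = -1.4921.

-1.4921


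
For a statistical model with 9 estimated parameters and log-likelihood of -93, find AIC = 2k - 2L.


AIC = 2k - 2*loglik = 2(9) - 2(-93).
= 18 + 186 = 204.

204


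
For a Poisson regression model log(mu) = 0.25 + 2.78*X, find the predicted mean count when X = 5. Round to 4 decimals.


Compute eta = 0.25 + 2.78 * 5 = 14.1500.
Apply inverse link: mu = e^14.1500 = 1397226.8378.

1397226.8378


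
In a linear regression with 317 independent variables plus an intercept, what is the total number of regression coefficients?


Total coefficients = number of predictors + 1 (for the intercept).
= 317 + 1 = 318.

318


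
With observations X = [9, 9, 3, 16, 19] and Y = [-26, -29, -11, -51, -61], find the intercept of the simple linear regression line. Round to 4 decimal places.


Compute b1 = -3.1679 from the OLS formula.
With xbar = 11.2000 and ybar = -35.6000, the intercept is:
b0 = -35.6000 - -3.1679 * 11.2000 = -0.1194.

-0.1194


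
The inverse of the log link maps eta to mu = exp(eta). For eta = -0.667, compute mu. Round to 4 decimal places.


The inverse log link gives:
mu = exp(-0.667) = 0.5132.

0.5132


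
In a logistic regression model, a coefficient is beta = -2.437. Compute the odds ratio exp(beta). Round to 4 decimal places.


Odds ratio = exp(beta) = exp(-2.437).
= 0.0874.

0.0874


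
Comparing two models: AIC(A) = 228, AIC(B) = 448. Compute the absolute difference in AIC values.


Compute |228 - 448| = 220.
Model A has the smaller AIC.

220


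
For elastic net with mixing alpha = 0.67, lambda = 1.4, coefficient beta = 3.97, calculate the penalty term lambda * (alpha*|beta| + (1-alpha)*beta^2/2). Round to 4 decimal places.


alpha * |beta| = 0.67 * 3.97 = 2.6599.
(1-alpha) * beta^2/2 = 0.33 * 15.7609/2 = 2.6005.
Total = 1.4 * (2.6599 + 2.6005) = 7.3646.

7.3646


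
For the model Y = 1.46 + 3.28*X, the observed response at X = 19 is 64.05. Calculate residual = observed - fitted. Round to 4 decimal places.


Fitted value at X = 19 is yhat = 1.46 + 3.28*19 = 63.7800.
Residual = 64.05 - 63.7800 = 0.2700.

0.2700


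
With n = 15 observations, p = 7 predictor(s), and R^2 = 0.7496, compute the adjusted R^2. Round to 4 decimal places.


Using the formula:
(1 - 0.7496) = 0.2504.
Multiply by 14/7: 0.2504 * 14 = 3.5056, then 3.5056 / 7 = 0.5008.
Adj R^2 = 1 - 0.5008 = 0.4992.

0.4992


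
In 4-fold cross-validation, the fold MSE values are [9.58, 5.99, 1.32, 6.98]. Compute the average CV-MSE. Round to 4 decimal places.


Total MSE across folds = 23.8700.
CV-MSE = 23.8700/4 = 5.9675.

5.9675


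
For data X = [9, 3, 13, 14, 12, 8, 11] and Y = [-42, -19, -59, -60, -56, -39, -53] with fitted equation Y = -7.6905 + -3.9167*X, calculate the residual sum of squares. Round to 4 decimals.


Predicted values from Y = -7.6905 + -3.9167*X.
Residuals: [0.9408, 0.4406, -0.3924, 2.5243, -1.3091, 0.0241, -2.2258].
SSres = 14.2738.

14.2738


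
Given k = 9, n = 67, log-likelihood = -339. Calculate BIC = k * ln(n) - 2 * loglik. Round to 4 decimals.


ln(67) = 4.204693.
k * ln(n) = 9 * 4.204693 = 37.842237.
-2L = 678.
BIC = 37.842237 + 678 = 715.842237, which rounds to 715.8422.

715.8422


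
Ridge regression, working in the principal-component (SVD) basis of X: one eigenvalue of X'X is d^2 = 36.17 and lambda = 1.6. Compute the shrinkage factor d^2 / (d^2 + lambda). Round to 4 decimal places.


Denominator = d^2 + lambda = 36.17 + 1.6 = 37.7700.
Shrinkage = 36.17 / 37.7700 = 0.9576.

0.9576


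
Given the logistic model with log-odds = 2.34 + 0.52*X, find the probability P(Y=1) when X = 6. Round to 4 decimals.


Linear predictor: z = 2.34 + 0.52 * 6 = 5.4600.
P = 1/(1 + exp(-5.4600)) = 1/(1 + 0.0043) = 0.9958.

0.9958


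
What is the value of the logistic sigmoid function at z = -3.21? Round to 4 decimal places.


exp(3.2100) = 24.7791.
1 + exp(-z) = 25.7791.
sigmoid = 1/25.7791 = 0.0388.

0.0388


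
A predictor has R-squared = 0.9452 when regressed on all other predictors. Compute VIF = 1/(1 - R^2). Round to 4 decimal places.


Using VIF = 1/(1 - R^2_j):
1 - 0.9452 = 0.0548.
VIF = 18.2482.

18.2482


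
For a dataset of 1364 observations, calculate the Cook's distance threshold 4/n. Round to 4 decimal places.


Cook's distance cutoff = 4/n = 4/1364.
= 0.0029.

0.0029


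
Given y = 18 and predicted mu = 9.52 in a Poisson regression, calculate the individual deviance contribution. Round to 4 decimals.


Compute y*ln(y/mu) = 18*ln(18/9.52) = 18*0.636977 = 11.465586.
y - mu = 8.48.
D = 2*(11.465586 - (8.48)) = 5.971172, which rounds to 5.9712.

5.9712


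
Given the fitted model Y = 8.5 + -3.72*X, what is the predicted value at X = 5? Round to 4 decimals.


Predicted value:
Y = 8.5 + (-3.72)(5) = 8.5 + -18.6000 = -10.1000.

-10.1000


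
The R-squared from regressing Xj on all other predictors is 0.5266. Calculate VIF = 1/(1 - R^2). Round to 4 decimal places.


VIF = 1 / (1 - 0.5266).
= 1 / 0.4734 = 2.1124.

2.1124


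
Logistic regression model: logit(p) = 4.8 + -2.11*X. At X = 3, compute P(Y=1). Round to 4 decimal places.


Compute z = 4.8 + (-2.11)(3) = -1.5300.
exp(-z) = 4.6182.
P = 1/(1 + 4.6182) = 0.1780.

0.1780


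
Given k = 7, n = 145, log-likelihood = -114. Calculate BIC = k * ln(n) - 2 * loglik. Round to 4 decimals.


ln(145) = 4.976734.
k * ln(n) = 7 * 4.976734 = 34.837138.
-2L = 228.
BIC = 34.837138 + 228 = 262.837138, which rounds to 262.8371.

262.8371


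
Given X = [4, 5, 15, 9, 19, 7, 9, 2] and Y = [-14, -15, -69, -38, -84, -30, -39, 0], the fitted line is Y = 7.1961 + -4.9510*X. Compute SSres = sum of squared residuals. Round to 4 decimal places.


Predicted values from Y = 7.1961 + -4.9510*X.
Residuals: [-1.3921, 2.5589, -1.9311, -0.6371, 2.8729, -2.5391, -1.6371, 2.7059].
SSres = 37.3235.

37.3235


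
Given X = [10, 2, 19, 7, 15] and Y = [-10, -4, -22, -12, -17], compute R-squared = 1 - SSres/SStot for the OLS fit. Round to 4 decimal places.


Fit the OLS line: b0 = -2.4718, b1 = -0.9932.
SSres = 13.1919.
SStot = 188.0000.
R^2 = 1 - 13.1919/188.0000 = 0.9298.

0.9298


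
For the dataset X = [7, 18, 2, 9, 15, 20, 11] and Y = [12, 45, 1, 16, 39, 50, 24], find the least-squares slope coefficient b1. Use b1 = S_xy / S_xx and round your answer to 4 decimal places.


Calculate xbar = 11.7143, ybar = 26.7143.
S_xx = 243.4286, S_xy = 698.4286.
Using b1 = S_xy / S_xx = 698.4286 / 243.4286, we get b1 = 2.8691.

2.8691


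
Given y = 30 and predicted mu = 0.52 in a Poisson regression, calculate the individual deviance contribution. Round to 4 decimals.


Compute y*ln(y/mu) = 30*ln(30/0.52) = 30*4.055124 = 121.653720.
y - mu = 29.48.
D = 2*(121.653720 - (29.48)) = 184.347440, which rounds to 184.3474.

184.3474


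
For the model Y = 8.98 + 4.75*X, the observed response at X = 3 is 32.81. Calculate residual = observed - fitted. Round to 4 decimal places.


Fitted value at X = 3 is yhat = 8.98 + 4.75*3 = 23.2300.
Residual = 32.81 - 23.2300 = 9.5800.

9.5800


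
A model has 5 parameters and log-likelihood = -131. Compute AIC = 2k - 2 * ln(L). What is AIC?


AIC = 2k - 2*loglik = 2(5) - 2(-131).
= 10 + 262 = 272.

272


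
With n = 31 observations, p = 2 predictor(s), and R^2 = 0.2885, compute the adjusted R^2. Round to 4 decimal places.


Adjusted R^2 = 1 - (1 - R^2) * (n-1)/(n-p-1).
(1 - R^2) = 0.7115.
(n-1)/(n-p-1) = 30/28.
(1 - R^2) * (n-1) = 0.7115 * 30 = 21.3450.
Divide by (n-p-1): 21.3450 / 28 = 0.7623.
Adj R^2 = 1 - 0.7623 = 0.2377.

0.2377


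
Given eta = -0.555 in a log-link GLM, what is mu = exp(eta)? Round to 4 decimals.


mu = exp(eta) = exp(-0.555).
= 0.5741.

0.5741


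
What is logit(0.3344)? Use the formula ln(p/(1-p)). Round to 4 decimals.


1 - p = 0.6656.
p/(1-p) = 0.5024.
logit = ln(0.5024) = -0.6884.

-0.6884


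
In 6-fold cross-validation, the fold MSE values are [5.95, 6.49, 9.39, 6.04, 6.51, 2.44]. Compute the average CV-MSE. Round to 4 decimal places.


Sum of fold MSEs = 36.8200.
Average = 36.8200 / 6 = 6.1367.

6.1367


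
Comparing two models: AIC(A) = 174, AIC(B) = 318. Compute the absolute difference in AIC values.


|AIC_A - AIC_B| = |174 - 318| = 144.
Model A is preferred (lower AIC).

144


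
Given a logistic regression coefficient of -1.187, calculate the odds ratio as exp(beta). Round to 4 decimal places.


The odds ratio is computed as:
OR = e^(-1.187) = 0.3051.

0.3051


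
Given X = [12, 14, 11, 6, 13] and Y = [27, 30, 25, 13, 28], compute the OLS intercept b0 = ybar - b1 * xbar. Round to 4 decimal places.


First find the slope: b1 = 2.1495.
Means: xbar = 11.2000, ybar = 24.6000.
b0 = ybar - b1 * xbar = 24.6000 - 2.1495 * 11.2000 = 0.5258.

0.5258


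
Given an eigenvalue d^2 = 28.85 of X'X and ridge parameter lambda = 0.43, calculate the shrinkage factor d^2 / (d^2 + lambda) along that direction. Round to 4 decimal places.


d^2 + lambda = 28.85 + 0.43 = 29.2800.
Shrinkage factor = 28.85/29.2800 = 0.9853.

0.9853


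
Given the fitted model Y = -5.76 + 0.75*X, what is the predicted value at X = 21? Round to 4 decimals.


Substitute X = 21 into the equation:
Y = -5.76 + 0.75 * 21 = -5.76 + 15.7500 = 9.9900.

9.9900


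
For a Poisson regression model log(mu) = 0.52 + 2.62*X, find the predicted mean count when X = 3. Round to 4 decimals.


Compute eta = 0.52 + 2.62 * 3 = 8.3800.
Apply inverse link: mu = e^8.3800 = 4359.0089.

4359.0089


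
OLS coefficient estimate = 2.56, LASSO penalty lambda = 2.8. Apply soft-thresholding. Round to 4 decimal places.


Absolute value: |2.56| = 2.56.
Compare to lambda = 2.8.
Since |beta| <= lambda, the coefficient is set to 0.

0.0000
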